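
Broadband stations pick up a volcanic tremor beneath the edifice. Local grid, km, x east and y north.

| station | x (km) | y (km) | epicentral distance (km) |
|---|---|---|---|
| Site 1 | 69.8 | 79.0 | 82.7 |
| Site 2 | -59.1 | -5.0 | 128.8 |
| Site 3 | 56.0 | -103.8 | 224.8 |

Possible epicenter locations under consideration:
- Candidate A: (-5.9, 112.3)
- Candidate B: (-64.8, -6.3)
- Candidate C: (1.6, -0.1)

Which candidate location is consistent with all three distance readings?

Candidate A

For each candidate, compare |candidate − station| to the reported distance:
Candidate A: residuals Site 1 0.0, Site 2 0.0, Site 3 0.0 → max 0.0 km
Candidate B: residuals Site 1 76.7, Site 2 123.0, Site 3 69.6 → max 123.0 km
Candidate C: residuals Site 1 21.7, Site 2 67.9, Site 3 107.7 → max 107.7 km
Only Candidate A has all residuals ≈ 0.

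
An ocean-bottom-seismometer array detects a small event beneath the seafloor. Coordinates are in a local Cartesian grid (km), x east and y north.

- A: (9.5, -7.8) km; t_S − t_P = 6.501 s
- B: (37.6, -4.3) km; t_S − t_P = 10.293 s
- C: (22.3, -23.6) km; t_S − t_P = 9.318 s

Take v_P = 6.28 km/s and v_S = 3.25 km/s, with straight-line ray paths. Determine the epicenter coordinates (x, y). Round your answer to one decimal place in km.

x ≈ -30.0 km, y ≈ 11.1 km

Distance from S−P lag: d = Δt · v_P v_S / (v_P − v_S) = Δt · (6.28·3.25)/(6.28−3.25) ≈ 6.7360·Δt.
So d_A = 43.79, d_B = 69.33, d_C = 62.77 km.
Circle about each station: (x − 9.5)² + (y + 7.8)² = 43.79²; (x − 37.6)² + (y + 4.3)² = 69.33²; (x − 22.3)² + (y + 23.6)² = 62.77².
Subtracting pairs of circle equations eliminates x²+y² and gives linear equations (the radical axes):
56.2 x + 7.0 y = -1607.92
25.6 x − 31.6 y = -1119.35
Solving the 2×2 system: x ≈ -30.0, y ≈ 11.1 km.
Check against A (with the unrounded x, y): √((x − 9.5)²+(y + 7.8)²) = 43.79 ≈ 43.79 km. ✓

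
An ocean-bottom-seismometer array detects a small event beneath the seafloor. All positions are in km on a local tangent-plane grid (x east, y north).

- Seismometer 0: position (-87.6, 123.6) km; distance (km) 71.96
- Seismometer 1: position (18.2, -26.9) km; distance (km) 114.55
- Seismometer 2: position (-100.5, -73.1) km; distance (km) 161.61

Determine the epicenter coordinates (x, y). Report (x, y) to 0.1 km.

Circle about each station: (x + 87.6)² + (y − 123.6)² = 71.96²; (x − 18.2)² + (y + 26.9)² = 114.55²; (x + 100.5)² + (y + 73.1)² = 161.61².
Subtracting the Seismometer 0 equation from the Seismometer 1 and Seismometer 2 equations removes the quadratic terms:
211.6 x − 301.0 y = -29839.33
-25.8 x − 393.4 y = -28446.41
Solving the 2×2 system: x ≈ -34.9, y ≈ 74.6 km.

x ≈ -34.9 km, y ≈ 74.6 km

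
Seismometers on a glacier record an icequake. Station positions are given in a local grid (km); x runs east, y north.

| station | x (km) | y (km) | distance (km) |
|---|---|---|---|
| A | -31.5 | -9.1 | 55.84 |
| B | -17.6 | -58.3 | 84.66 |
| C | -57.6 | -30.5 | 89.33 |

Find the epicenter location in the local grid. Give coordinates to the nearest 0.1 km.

(16.7, 19.1)

Circle about each station: (x + 31.5)² + (y + 9.1)² = 55.84²; (x + 17.6)² + (y + 58.3)² = 84.66²; (x + 57.6)² + (y + 30.5)² = 89.33².
Subtracting pairs of circle equations eliminates x²+y² and gives linear equations (the radical axes):
27.8 x − 98.4 y = -1415.62
-52.2 x − 42.8 y = -1688.79
Solving the 2×2 system: x ≈ 16.7, y ≈ 19.1 km.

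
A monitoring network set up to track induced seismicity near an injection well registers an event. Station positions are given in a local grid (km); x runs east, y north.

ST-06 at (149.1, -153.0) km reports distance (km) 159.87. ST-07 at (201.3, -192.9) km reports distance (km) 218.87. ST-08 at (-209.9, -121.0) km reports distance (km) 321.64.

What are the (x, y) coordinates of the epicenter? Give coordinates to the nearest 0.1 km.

Circle about each station: (x − 149.1)² + (y + 153.0)² = 159.87²; (x − 201.3)² + (y + 192.9)² = 218.87²; (x + 209.9)² + (y + 121.0)² = 321.64².
Subtracting the ST-06 equation from the ST-07 and ST-08 equations removes the quadratic terms:
104.4 x − 79.8 y = 9746.63
-718.0 x + 64.0 y = -64834.67
Solving the 2×2 system: x ≈ 89.9, y ≈ -4.5 km.
Check against ST-06 (with the unrounded x, y): √((x − 149.1)²+(y + 153.0)²) = 159.84 ≈ 159.87 km. ✓

89.9 km east, -4.5 km north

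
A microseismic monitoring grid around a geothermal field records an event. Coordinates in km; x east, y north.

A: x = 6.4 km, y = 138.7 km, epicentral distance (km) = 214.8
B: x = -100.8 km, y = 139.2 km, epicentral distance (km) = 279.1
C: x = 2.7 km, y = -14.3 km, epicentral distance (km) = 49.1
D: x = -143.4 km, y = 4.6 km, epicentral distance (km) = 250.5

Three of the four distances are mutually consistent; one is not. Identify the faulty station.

Solve using three stations at a time. Using A, B, D (subtract circle equations pairwise → linear system) gives (x, y) ≈ (100.0, -54.7).
Distances from that point to each station vs reported:
  A: calculated 214.8 vs reported 214.8 → residual 0.0 km
  B: calculated 279.1 vs reported 279.1 → residual 0.0 km
  C: calculated 105.4 vs reported 49.1 → residual 56.3 km
  D: calculated 250.5 vs reported 250.5 → residual 0.0 km
A, B, D are mutually consistent (residuals ≈ 0); C is off by 56.3 km.

C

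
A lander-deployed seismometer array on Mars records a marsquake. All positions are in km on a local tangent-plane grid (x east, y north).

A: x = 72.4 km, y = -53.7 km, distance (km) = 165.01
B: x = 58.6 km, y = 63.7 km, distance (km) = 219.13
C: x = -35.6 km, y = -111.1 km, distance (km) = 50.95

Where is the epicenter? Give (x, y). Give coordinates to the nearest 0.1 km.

-85.6 km east, -101.3 km north

Circle about each station: (x − 72.4)² + (y + 53.7)² = 165.01²; (x − 58.6)² + (y − 63.7)² = 219.13²; (x + 35.6)² + (y + 111.1)² = 50.95².
Subtracting the A equation from the B and C equations removes the quadratic terms:
-27.6 x + 234.8 y = -21423.46
-216.0 x − 114.8 y = 30117.52
Solving the 2×2 system: x ≈ -85.6, y ≈ -101.3 km.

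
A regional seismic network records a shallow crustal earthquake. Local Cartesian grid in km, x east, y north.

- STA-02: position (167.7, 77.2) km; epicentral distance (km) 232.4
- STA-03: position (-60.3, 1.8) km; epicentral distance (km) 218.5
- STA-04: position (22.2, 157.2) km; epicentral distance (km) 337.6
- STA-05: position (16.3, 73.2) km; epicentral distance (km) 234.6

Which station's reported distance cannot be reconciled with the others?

Solve using three stations at a time. Using STA-02, STA-03, STA-05 (subtract circle equations pairwise → linear system) gives (x, y) ≈ (101.2, -145.8).
Distances from that point to each station vs reported:
  STA-02: calculated 232.7 vs reported 232.4 → residual 0.3 km
  STA-03: calculated 218.8 vs reported 218.5 → residual 0.3 km
  STA-04: calculated 313.1 vs reported 337.6 → residual 24.5 km
  STA-05: calculated 234.9 vs reported 234.6 → residual 0.3 km
STA-02, STA-03, STA-05 are mutually consistent (residuals ≈ 0); STA-04 is off by 24.5 km.

STA-04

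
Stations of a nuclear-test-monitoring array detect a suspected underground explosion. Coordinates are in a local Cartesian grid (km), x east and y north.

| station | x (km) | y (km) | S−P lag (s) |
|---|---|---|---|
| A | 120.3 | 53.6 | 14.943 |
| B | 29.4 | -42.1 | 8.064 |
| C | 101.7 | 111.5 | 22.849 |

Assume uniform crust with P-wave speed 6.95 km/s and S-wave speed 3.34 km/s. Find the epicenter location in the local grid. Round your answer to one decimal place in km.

(80.6, -33.9)

Distance from S−P lag: d = Δt · v_P v_S / (v_P − v_S) = Δt · (6.95·3.34)/(6.95−3.34) ≈ 6.4302·Δt.
So d_A = 96.09, d_B = 51.85, d_C = 146.92 km.
Circle about each station: (x − 120.3)² + (y − 53.6)² = 96.09²; (x − 29.4)² + (y + 42.1)² = 51.85²; (x − 101.7)² + (y − 111.5)² = 146.92².
Subtracting the A equation from the B and C equations removes the quadratic terms:
-181.8 x − 191.4 y = -8163.41
-37.2 x + 115.8 y = -6922.11
Solving the 2×2 system: x ≈ 80.6, y ≈ -33.9 km.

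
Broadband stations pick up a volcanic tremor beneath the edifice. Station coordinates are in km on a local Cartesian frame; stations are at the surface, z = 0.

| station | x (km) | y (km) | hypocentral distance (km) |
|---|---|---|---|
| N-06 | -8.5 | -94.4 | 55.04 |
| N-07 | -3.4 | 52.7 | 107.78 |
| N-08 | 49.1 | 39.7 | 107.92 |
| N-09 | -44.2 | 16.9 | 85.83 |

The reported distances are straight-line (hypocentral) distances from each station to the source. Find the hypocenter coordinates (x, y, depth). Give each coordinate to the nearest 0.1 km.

x ≈ -1.3 km, y ≈ -50.2 km, depth ≈ 32.0 km

Each station gives a sphere (x−x_i)² + (y−y_i)² + z² = d_i² (stations at z=0).
Subtracting the N-06 sphere from N-07 and N-08: z² cancels, leaving linear equations in x and y:
10.2 x + 294.2 y = -14781.89
115.2 x + 268.2 y = -13614.03
Solving: x ≈ -1.308, y ≈ -50.199 km (keep extra digits for the depth step; rounded: -1.3, -50.2).
Then from the N-06 sphere: z² = 55.04² − (x + 8.5)² − (y + 94.4)² with x = -1.308, y = -50.199, so z ≈ 31.999 ≈ 32.0 km.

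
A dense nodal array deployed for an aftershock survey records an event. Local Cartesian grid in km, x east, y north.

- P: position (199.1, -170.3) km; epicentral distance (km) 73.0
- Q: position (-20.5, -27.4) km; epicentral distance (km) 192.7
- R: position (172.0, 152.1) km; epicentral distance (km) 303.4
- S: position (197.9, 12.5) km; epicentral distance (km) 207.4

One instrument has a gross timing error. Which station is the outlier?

S

Solve using three stations at a time. Using P, Q, R (subtract circle equations pairwise → linear system) gives (x, y) ≈ (129.5, -148.3).
Distances from that point to each station vs reported:
  P: calculated 73.0 vs reported 73.0 → residual 0.0 km
  Q: calculated 192.7 vs reported 192.7 → residual 0.0 km
  R: calculated 303.4 vs reported 303.4 → residual 0.0 km
  S: calculated 174.7 vs reported 207.4 → residual 32.7 km
P, Q, R are mutually consistent (residuals ≈ 0); S is off by 32.7 km.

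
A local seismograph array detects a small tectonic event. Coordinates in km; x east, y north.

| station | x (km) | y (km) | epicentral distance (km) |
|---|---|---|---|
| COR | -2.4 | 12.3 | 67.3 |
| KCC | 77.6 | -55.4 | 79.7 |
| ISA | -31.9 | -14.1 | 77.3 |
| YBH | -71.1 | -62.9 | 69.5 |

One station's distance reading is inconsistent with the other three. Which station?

ISA

Solve using three stations at a time. Using COR, KCC, YBH (subtract circle equations pairwise → linear system) gives (x, y) ≈ (-2.1, -55.0).
Distances from that point to each station vs reported:
  COR: calculated 67.3 vs reported 67.3 → residual 0.0 km
  KCC: calculated 79.7 vs reported 79.7 → residual 0.0 km
  ISA: calculated 50.6 vs reported 77.3 → residual 26.7 km
  YBH: calculated 69.5 vs reported 69.5 → residual 0.0 km
COR, KCC, YBH are mutually consistent (residuals ≈ 0); ISA is off by 26.7 km.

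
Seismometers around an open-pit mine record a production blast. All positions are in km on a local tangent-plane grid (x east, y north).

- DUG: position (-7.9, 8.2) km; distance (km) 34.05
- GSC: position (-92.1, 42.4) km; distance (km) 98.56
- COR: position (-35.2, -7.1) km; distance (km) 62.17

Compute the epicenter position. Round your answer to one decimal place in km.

Circle about each station: (x + 7.9)² + (y − 8.2)² = 34.05²; (x + 92.1)² + (y − 42.4)² = 98.56²; (x + 35.2)² + (y + 7.1)² = 62.17².
Subtracting the DUG equation from the GSC and COR equations removes the quadratic terms:
-168.4 x + 68.4 y = 1595.85
-54.6 x − 30.6 y = -1545.91
Solving the 2×2 system: x ≈ 6.4, y ≈ 39.1 km.

(6.4, 39.1)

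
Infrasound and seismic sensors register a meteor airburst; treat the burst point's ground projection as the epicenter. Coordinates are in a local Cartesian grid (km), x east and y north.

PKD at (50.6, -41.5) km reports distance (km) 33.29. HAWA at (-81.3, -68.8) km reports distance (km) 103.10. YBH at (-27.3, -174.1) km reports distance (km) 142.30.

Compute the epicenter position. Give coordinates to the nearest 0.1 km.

Circle about each station: (x − 50.6)² + (y + 41.5)² = 33.29²; (x + 81.3)² + (y + 68.8)² = 103.10²; (x + 27.3)² + (y + 174.1)² = 142.30².
Subtracting the PKD equation from the HAWA and YBH equations removes the quadratic terms:
-263.8 x − 54.6 y = -2460.87
-155.8 x − 265.2 y = 7632.42
Solving the 2×2 system: x ≈ 17.4, y ≈ -39.0 km.
Check against PKD (with the unrounded x, y): √((x − 50.6)²+(y + 41.5)²) = 33.29 ≈ 33.29 km. ✓

x ≈ 17.4 km, y ≈ -39.0 km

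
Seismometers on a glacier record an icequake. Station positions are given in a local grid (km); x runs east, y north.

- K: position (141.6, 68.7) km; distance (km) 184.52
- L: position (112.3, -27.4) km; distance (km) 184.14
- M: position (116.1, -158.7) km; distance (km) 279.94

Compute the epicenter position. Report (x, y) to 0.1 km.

Circle about each station: (x − 141.6)² + (y − 68.7)² = 184.52²; (x − 112.3)² + (y + 27.4)² = 184.14²; (x − 116.1)² + (y + 158.7)² = 279.94².
Subtracting pairs of circle equations eliminates x²+y² and gives linear equations (the radical axes):
-58.6 x − 192.2 y = -11268.11
-51.0 x − 454.8 y = -30424.12
Solving the 2×2 system: x ≈ -42.9, y ≈ 71.7 km.

x ≈ -42.9 km, y ≈ 71.7 km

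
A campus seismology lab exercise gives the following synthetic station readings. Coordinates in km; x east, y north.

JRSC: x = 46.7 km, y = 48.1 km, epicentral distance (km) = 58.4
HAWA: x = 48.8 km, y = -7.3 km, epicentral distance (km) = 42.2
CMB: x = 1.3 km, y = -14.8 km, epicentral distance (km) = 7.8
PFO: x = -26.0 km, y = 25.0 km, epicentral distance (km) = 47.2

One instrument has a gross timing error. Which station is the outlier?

Solve using three stations at a time. Using HAWA, CMB, PFO (subtract circle equations pairwise → linear system) gives (x, y) ≈ (6.6, -9.1).
Distances from that point to each station vs reported:
  JRSC: calculated 69.8 vs reported 58.4 → residual 11.4 km
  HAWA: calculated 42.2 vs reported 42.2 → residual 0.0 km
  CMB: calculated 7.8 vs reported 7.8 → residual 0.0 km
  PFO: calculated 47.2 vs reported 47.2 → residual 0.0 km
HAWA, CMB, PFO are mutually consistent (residuals ≈ 0); JRSC is off by 11.4 km.

JRSC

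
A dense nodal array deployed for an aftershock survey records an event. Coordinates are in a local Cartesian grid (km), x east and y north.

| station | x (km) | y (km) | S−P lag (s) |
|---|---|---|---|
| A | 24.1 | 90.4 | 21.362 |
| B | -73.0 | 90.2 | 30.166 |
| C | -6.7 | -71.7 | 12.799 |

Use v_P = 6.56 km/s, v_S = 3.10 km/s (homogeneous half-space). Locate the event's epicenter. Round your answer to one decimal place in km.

Distance from S−P lag: d = Δt · v_P v_S / (v_P − v_S) = Δt · (6.56·3.10)/(6.56−3.10) ≈ 5.8775·Δt.
So d_A = 125.55, d_B = 177.30, d_C = 75.23 km.
Circle about each station: (x − 24.1)² + (y − 90.4)² = 125.55²; (x + 73.0)² + (y − 90.2)² = 177.30²; (x + 6.7)² + (y + 71.7)² = 75.23².
Subtracting the A equation from the B and C equations removes the quadratic terms:
-194.2 x − 0.4 y = -10960.42
-61.6 x − 324.2 y = 6536.06
Solving the 2×2 system: x ≈ 56.5, y ≈ -30.9 km.
Check against A (with the unrounded x, y): √((x − 24.1)²+(y − 90.4)²) = 125.55 ≈ 125.55 km. ✓

(56.5, -30.9)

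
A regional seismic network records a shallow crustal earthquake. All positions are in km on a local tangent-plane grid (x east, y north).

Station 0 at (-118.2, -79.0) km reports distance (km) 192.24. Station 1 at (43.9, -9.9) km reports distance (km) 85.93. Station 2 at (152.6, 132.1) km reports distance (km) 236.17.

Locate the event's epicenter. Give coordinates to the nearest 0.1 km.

x ≈ 73.7 km, y ≈ -90.5 km

Circle about each station: (x + 118.2)² + (y + 79.0)² = 192.24²; (x − 43.9)² + (y + 9.9)² = 85.93²; (x − 152.6)² + (y − 132.1)² = 236.17².
Subtracting the Station 0 equation from the Station 1 and Station 2 equations removes the quadratic terms:
324.2 x + 138.2 y = 11385.23
541.6 x + 422.2 y = 1704.88
Solving the 2×2 system: x ≈ 73.7, y ≈ -90.5 km.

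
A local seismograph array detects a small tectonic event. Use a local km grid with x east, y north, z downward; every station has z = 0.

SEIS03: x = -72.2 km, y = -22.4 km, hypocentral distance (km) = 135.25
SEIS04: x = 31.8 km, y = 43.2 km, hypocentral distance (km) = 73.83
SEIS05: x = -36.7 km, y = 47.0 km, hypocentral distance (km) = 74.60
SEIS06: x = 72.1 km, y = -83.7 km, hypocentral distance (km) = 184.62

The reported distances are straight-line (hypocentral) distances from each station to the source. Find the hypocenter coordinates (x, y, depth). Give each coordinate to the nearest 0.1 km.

x ≈ 0.1 km, y ≈ 76.1 km, depth ≈ 58.0 km

Each station gives a sphere (x−x_i)² + (y−y_i)² + z² = d_i² (stations at z=0).
Subtracting the SEIS03 sphere from SEIS04 and SEIS05: z² cancels, leaving linear equations in x and y:
208.0 x + 131.2 y = 10004.57
71.0 x + 138.8 y = 10568.69
Solving: x ≈ 0.103, y ≈ 76.090 km (keep extra digits for the depth step; rounded: 0.1, 76.1).
Then from the SEIS03 sphere: z² = 135.25² − (x + 72.2)² − (y + 22.4)² with x = 0.103, y = 76.090, so z ≈ 58.005 ≈ 58.0 km.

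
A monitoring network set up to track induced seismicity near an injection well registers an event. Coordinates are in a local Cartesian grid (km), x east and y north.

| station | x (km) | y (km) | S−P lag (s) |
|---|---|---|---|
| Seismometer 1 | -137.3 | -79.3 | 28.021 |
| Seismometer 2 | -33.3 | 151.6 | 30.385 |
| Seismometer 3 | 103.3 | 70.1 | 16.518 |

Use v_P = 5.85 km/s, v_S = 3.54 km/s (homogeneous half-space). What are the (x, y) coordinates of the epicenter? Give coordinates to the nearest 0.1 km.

Distance from S−P lag: d = Δt · v_P v_S / (v_P − v_S) = Δt · (5.85·3.54)/(5.85−3.54) ≈ 8.9649·Δt.
So d_Seismometer 1 = 251.21, d_Seismometer 2 = 272.40, d_Seismometer 3 = 148.08 km.
Circle about each station: (x + 137.3)² + (y + 79.3)² = 251.21²; (x + 33.3)² + (y − 151.6)² = 272.40²; (x − 103.3)² + (y − 70.1)² = 148.08².
Subtracting the Seismometer 1 equation from the Seismometer 2 and Seismometer 3 equations removes the quadratic terms:
208.0 x + 461.8 y = -12143.63
481.2 x + 298.8 y = 31623.90
Solving the 2×2 system: x ≈ 113.9, y ≈ -77.6 km.
Check against Seismometer 1 (with the unrounded x, y): √((x + 137.3)²+(y + 79.3)²) = 251.21 ≈ 251.21 km. ✓

(113.9, -77.6)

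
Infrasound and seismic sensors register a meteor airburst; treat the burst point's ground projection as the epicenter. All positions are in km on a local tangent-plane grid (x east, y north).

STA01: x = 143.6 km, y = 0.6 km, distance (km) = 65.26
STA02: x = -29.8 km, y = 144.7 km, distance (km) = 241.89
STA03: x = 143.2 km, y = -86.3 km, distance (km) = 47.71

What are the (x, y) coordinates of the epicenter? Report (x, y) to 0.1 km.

(108.0, -54.1)

Circle about each station: (x − 143.6)² + (y − 0.6)² = 65.26²; (x + 29.8)² + (y − 144.7)² = 241.89²; (x − 143.2)² + (y + 86.3)² = 47.71².
Subtracting the STA01 equation from the STA02 and STA03 equations removes the quadratic terms:
-346.8 x + 288.2 y = -53047.09
-0.8 x − 173.8 y = 9315.23
Solving the 2×2 system: x ≈ 108.0, y ≈ -54.1 km.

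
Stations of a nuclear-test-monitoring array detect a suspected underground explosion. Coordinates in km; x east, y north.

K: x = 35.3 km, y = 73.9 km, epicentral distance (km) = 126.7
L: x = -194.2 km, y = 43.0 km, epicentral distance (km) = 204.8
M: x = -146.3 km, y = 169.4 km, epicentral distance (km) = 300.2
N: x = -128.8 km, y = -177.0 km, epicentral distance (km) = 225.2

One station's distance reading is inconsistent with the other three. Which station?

L

Solve using three stations at a time. Using K, M, N (subtract circle equations pairwise → linear system) gives (x, y) ≈ (57.7, -50.8).
Distances from that point to each station vs reported:
  K: calculated 126.7 vs reported 126.7 → residual 0.0 km
  L: calculated 268.8 vs reported 204.8 → residual 64.0 km
  M: calculated 300.2 vs reported 300.2 → residual 0.0 km
  N: calculated 225.2 vs reported 225.2 → residual 0.0 km
K, M, N are mutually consistent (residuals ≈ 0); L is off by 64.0 km.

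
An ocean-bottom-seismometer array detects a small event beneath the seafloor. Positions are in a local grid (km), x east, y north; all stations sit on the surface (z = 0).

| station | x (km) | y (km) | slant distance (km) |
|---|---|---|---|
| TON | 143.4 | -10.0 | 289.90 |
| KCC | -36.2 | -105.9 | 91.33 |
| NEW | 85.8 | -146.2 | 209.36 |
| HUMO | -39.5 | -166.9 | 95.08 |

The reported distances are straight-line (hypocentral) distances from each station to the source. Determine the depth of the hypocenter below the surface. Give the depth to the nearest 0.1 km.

28.1 km

Each station gives a sphere (x−x_i)² + (y−y_i)² + z² = d_i² (stations at z=0).
Subtracting the TON sphere from KCC and NEW: z² cancels, leaving linear equations in x and y:
-359.2 x − 191.8 y = 67562.53
-115.2 x − 272.4 y = 48282.92
Solving: x ≈ -120.703, y ≈ -126.204 km (keep extra digits for the depth step; rounded: -120.7, -126.2).
Then from the TON sphere: z² = 289.90² − (x − 143.4)² − (y + 10.0)² with x = -120.703, y = -126.204, so z ≈ 28.076 ≈ 28.1 km.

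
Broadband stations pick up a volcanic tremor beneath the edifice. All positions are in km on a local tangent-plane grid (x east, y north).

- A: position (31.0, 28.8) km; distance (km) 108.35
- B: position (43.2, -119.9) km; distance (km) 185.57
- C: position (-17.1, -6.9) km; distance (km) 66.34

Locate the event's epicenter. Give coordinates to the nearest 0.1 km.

-77.1 km east, 21.4 km north

Circle about each station: (x − 31.0)² + (y − 28.8)² = 108.35²; (x − 43.2)² + (y + 119.9)² = 185.57²; (x + 17.1)² + (y + 6.9)² = 66.34².
Subtracting the A equation from the B and C equations removes the quadratic terms:
24.4 x − 297.4 y = -8244.69
-96.2 x − 71.4 y = 5888.31
Solving the 2×2 system: x ≈ -77.1, y ≈ 21.4 km.
Check against A (with the unrounded x, y): √((x − 31.0)²+(y − 28.8)²) = 108.34 ≈ 108.35 km. ✓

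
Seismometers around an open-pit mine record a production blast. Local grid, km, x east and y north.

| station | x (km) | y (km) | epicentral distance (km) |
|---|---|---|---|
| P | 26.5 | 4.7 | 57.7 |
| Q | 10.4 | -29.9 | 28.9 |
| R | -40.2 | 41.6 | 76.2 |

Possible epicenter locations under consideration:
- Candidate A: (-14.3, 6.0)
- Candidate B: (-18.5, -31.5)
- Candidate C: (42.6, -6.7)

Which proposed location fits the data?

Candidate B

For each candidate, compare |candidate − station| to the reported distance:
Candidate A: residuals P 16.9, Q 14.7, R 32.2 → max 32.2 km
Candidate B: residuals P 0.1, Q 0.0, R 0.1 → max 0.1 km
Candidate C: residuals P 38.0, Q 10.8, R 19.7 → max 38.0 km
Only Candidate B has all residuals ≈ 0.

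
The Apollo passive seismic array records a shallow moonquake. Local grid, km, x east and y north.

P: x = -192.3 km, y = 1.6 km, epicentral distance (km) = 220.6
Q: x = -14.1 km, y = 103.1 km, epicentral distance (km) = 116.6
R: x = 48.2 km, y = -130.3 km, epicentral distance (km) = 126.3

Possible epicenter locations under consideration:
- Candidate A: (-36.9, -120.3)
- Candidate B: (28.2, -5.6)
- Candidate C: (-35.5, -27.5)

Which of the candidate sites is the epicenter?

Candidate B

For each candidate, compare |candidate − station| to the reported distance:
Candidate A: residuals P 23.1, Q 108.0, R 40.6 → max 108.0 km
Candidate B: residuals P 0.0, Q 0.0, R 0.0 → max 0.0 km
Candidate C: residuals P 61.1, Q 15.7, R 6.3 → max 61.1 km
Only Candidate B has all residuals ≈ 0.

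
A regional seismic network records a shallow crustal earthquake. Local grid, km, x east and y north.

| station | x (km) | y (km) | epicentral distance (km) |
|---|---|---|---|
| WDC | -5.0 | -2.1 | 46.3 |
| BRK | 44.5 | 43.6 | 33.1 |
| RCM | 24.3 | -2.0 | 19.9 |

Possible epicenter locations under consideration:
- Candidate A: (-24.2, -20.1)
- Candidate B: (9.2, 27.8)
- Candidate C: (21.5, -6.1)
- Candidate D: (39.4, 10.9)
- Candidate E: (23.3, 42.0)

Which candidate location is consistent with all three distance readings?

For each candidate, compare |candidate − station| to the reported distance:
Candidate A: residuals WDC 20.0, BRK 60.6, RCM 31.9 → max 60.6 km
Candidate B: residuals WDC 13.2, BRK 5.6, RCM 13.5 → max 13.5 km
Candidate C: residuals WDC 19.5, BRK 21.7, RCM 14.9 → max 21.7 km
Candidate D: residuals WDC 0.0, BRK 0.0, RCM 0.0 → max 0.0 km
Candidate E: residuals WDC 6.1, BRK 11.8, RCM 24.1 → max 24.1 km
Only Candidate D has all residuals ≈ 0.

Candidate D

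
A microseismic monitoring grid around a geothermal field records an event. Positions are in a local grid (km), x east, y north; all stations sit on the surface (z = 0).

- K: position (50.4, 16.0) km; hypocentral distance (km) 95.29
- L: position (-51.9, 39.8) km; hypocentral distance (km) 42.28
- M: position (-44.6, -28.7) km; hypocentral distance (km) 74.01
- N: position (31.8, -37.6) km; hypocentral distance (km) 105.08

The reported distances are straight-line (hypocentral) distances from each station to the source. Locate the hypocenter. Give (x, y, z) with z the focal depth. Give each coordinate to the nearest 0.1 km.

Each station gives a sphere (x−x_i)² + (y−y_i)² + z² = d_i² (stations at z=0).
Subtracting the K sphere from L and M: z² cancels, leaving linear equations in x and y:
-204.6 x + 47.6 y = 8774.08
-190.0 x − 89.4 y = 3619.39
Solving: x ≈ -34.998, y ≈ 33.896 km (keep extra digits for the depth step; rounded: -35.0, 33.9).
Then from the K sphere: z² = 95.29² − (x − 50.4)² − (y − 16.0)² with x = -34.998, y = 33.896, so z ≈ 38.303 ≈ 38.3 km.

(-35.0, 33.9, 38.3)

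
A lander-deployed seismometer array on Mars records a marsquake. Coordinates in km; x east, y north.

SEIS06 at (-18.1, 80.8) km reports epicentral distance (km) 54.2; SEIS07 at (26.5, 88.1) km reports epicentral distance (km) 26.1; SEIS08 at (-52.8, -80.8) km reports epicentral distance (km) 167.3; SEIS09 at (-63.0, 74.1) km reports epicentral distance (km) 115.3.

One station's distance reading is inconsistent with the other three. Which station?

SEIS09

Solve using three stations at a time. Using SEIS06, SEIS07, SEIS08 (subtract circle equations pairwise → linear system) gives (x, y) ≈ (33.0, 62.8).
Distances from that point to each station vs reported:
  SEIS06: calculated 54.2 vs reported 54.2 → residual 0.0 km
  SEIS07: calculated 26.1 vs reported 26.1 → residual 0.0 km
  SEIS08: calculated 167.3 vs reported 167.3 → residual 0.0 km
  SEIS09: calculated 96.7 vs reported 115.3 → residual 18.6 km
SEIS06, SEIS07, SEIS08 are mutually consistent (residuals ≈ 0); SEIS09 is off by 18.6 km.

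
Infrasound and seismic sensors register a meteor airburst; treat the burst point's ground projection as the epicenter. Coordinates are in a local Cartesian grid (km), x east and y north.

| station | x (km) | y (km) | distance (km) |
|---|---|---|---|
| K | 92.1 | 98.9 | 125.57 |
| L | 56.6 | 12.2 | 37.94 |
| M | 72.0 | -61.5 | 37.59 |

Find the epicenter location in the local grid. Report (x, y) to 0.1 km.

(67.3, -24.2)

Circle about each station: (x − 92.1)² + (y − 98.9)² = 125.57²; (x − 56.6)² + (y − 12.2)² = 37.94²; (x − 72.0)² + (y + 61.5)² = 37.59².
Subtracting pairs of circle equations eliminates x²+y² and gives linear equations (the radical axes):
-71.0 x − 173.4 y = -582.84
-40.2 x − 320.8 y = 5057.45
Solving the 2×2 system: x ≈ 67.3, y ≈ -24.2 km.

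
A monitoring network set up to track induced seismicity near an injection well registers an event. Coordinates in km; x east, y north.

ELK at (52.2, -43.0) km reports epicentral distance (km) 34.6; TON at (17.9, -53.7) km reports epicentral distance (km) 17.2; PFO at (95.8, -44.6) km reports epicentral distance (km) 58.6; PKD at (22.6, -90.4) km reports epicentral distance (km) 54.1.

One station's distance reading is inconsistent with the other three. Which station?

Solve using three stations at a time. Using ELK, TON, PKD (subtract circle equations pairwise → linear system) gives (x, y) ≈ (18.2, -36.5).
Distances from that point to each station vs reported:
  ELK: calculated 34.6 vs reported 34.6 → residual 0.0 km
  TON: calculated 17.2 vs reported 17.2 → residual 0.0 km
  PFO: calculated 78.0 vs reported 58.6 → residual 19.4 km
  PKD: calculated 54.1 vs reported 54.1 → residual 0.0 km
ELK, TON, PKD are mutually consistent (residuals ≈ 0); PFO is off by 19.4 km.

PFO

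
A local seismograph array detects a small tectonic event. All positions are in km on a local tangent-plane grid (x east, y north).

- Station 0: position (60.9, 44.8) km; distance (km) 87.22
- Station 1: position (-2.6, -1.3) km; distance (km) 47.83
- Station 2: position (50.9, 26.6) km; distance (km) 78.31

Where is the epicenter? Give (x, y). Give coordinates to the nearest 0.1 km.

Circle about each station: (x − 60.9)² + (y − 44.8)² = 87.22²; (x + 2.6)² + (y + 1.3)² = 47.83²; (x − 50.9)² + (y − 26.6)² = 78.31².
Subtracting the Station 0 equation from the Station 1 and Station 2 equations removes the quadratic terms:
-127.0 x − 92.2 y = -387.78
-20.0 x − 36.4 y = -942.61
Solving the 2×2 system: x ≈ -26.2, y ≈ 40.3 km.

(-26.2, 40.3)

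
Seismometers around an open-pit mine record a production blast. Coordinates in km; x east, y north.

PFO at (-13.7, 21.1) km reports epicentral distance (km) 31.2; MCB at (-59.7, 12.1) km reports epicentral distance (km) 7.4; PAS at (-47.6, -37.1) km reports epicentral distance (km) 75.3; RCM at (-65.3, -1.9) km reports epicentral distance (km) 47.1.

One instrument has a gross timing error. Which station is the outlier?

MCB

Solve using three stations at a time. Using PFO, PAS, RCM (subtract circle equations pairwise → linear system) gives (x, y) ≈ (-40.0, 37.8).
Distances from that point to each station vs reported:
  PFO: calculated 31.2 vs reported 31.2 → residual 0.0 km
  MCB: calculated 32.4 vs reported 7.4 → residual 25.0 km
  PAS: calculated 75.3 vs reported 75.3 → residual 0.0 km
  RCM: calculated 47.1 vs reported 47.1 → residual 0.0 km
PFO, PAS, RCM are mutually consistent (residuals ≈ 0); MCB is off by 25.0 km.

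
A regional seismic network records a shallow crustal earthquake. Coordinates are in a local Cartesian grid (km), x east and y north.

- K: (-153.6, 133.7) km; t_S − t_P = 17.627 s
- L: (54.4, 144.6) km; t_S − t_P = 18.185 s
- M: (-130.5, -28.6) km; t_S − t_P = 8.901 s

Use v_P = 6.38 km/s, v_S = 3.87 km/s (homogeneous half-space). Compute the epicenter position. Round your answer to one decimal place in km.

(-46.8, -2.9)

Distance from S−P lag: d = Δt · v_P v_S / (v_P − v_S) = Δt · (6.38·3.87)/(6.38−3.87) ≈ 9.8369·Δt.
So d_K = 173.39, d_L = 178.88, d_M = 87.56 km.
Circle about each station: (x + 153.6)² + (y − 133.7)² = 173.39²; (x − 54.4)² + (y − 144.6)² = 178.88²; (x + 130.5)² + (y + 28.6)² = 87.56².
Subtracting pairs of circle equations eliminates x²+y² and gives linear equations (the radical axes):
416.0 x + 21.8 y = -19534.09
46.2 x − 324.6 y = -1223.10
Solving the 2×2 system: x ≈ -46.8, y ≈ -2.9 km.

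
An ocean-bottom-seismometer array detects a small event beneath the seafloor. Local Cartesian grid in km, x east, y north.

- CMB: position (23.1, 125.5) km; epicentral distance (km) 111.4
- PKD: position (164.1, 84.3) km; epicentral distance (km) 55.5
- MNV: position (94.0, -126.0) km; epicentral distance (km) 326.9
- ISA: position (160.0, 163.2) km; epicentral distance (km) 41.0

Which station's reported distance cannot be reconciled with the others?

MNV

Solve using three stations at a time. Using CMB, PKD, ISA (subtract circle equations pairwise → linear system) gives (x, y) ≈ (134.4, 131.2).
Distances from that point to each station vs reported:
  CMB: calculated 111.4 vs reported 111.4 → residual 0.0 km
  PKD: calculated 55.5 vs reported 55.5 → residual 0.0 km
  MNV: calculated 260.3 vs reported 326.9 → residual 66.6 km
  ISA: calculated 41.0 vs reported 41.0 → residual 0.0 km
CMB, PKD, ISA are mutually consistent (residuals ≈ 0); MNV is off by 66.6 km.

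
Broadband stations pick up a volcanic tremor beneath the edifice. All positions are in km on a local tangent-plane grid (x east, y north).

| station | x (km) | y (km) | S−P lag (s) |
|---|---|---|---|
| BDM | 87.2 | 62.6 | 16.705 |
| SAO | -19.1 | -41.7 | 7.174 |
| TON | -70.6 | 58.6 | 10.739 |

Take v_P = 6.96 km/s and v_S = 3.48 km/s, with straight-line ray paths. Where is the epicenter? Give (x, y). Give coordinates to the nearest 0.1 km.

-15.5 km east, 8.1 km north

Distance from S−P lag: d = Δt · v_P v_S / (v_P − v_S) = Δt · (6.96·3.48)/(6.96−3.48) ≈ 6.9600·Δt.
So d_BDM = 116.27, d_SAO = 49.93, d_TON = 74.74 km.
Circle about each station: (x − 87.2)² + (y − 62.6)² = 116.27²; (x + 19.1)² + (y + 41.7)² = 49.93²; (x + 70.6)² + (y − 58.6)² = 74.74².
Subtracting the BDM equation from the SAO and TON equations removes the quadratic terms:
-212.6 x − 208.6 y = 1606.81
-315.6 x − 8.0 y = 4828.37
Solving the 2×2 system: x ≈ -15.5, y ≈ 8.1 km.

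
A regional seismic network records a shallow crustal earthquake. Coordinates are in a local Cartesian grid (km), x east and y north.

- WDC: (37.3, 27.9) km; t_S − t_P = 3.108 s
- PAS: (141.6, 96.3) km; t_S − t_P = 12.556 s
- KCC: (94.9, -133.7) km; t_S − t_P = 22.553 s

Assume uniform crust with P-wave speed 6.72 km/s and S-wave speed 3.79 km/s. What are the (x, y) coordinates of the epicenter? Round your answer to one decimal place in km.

Distance from S−P lag: d = Δt · v_P v_S / (v_P − v_S) = Δt · (6.72·3.79)/(6.72−3.79) ≈ 8.6924·Δt.
So d_WDC = 27.02, d_PAS = 109.14, d_KCC = 196.04 km.
Circle about each station: (x − 37.3)² + (y − 27.9)² = 27.02²; (x − 141.6)² + (y − 96.3)² = 109.14²; (x − 94.9)² + (y + 133.7)² = 196.04².
Subtracting the WDC equation from the PAS and KCC equations removes the quadratic terms:
208.6 x + 136.8 y = 15973.09
115.2 x − 323.2 y = -12989.60
Solving the 2×2 system: x ≈ 40.7, y ≈ 54.7 km.

x ≈ 40.7 km, y ≈ 54.7 km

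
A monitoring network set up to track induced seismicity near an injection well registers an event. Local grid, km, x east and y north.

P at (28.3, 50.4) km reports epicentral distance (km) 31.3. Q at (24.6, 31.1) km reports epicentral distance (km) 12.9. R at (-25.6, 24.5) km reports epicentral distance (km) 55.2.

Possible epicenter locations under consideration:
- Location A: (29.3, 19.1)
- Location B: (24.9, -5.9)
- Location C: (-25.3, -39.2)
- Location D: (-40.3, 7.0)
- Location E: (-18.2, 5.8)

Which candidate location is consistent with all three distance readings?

For each candidate, compare |candidate − station| to the reported distance:
Location A: residuals P 0.0, Q 0.0, R 0.0 → max 0.0 km
Location B: residuals P 25.1, Q 24.1, R 3.7 → max 25.1 km
Location C: residuals P 73.1, Q 73.3, R 8.5 → max 73.3 km
Location D: residuals P 49.9, Q 56.3, R 32.3 → max 56.3 km
Location E: residuals P 33.1, Q 36.8, R 35.1 → max 36.8 km
Only Location A has all residuals ≈ 0.

Location A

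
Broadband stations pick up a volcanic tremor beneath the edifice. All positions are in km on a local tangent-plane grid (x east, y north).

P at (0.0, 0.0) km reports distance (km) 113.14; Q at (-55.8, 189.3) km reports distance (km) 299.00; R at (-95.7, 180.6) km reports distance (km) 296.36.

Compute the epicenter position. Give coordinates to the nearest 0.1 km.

x ≈ -31.4 km, y ≈ -108.7 km

Circle about each station: x² + y² = 113.14²; (x + 55.8)² + (y − 189.3)² = 299.00²; (x + 95.7)² + (y − 180.6)² = 296.36².
Subtracting pairs of circle equations eliminates x²+y² and gives linear equations (the radical axes):
-111.6 x + 378.6 y = -37652.21
-191.4 x + 361.2 y = -33253.74
Solving the 2×2 system: x ≈ -31.4, y ≈ -108.7 km.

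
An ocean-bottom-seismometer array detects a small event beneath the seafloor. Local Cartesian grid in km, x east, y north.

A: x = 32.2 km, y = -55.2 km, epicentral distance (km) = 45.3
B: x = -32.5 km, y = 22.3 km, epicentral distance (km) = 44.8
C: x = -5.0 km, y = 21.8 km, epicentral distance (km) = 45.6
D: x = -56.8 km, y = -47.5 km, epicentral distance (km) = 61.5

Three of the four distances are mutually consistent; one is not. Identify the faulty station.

B

Solve using three stations at a time. Using A, C, D (subtract circle equations pairwise → linear system) gives (x, y) ≈ (-0.2, -23.5).
Distances from that point to each station vs reported:
  A: calculated 45.3 vs reported 45.3 → residual 0.0 km
  B: calculated 56.1 vs reported 44.8 → residual 11.3 km
  C: calculated 45.6 vs reported 45.6 → residual 0.0 km
  D: calculated 61.5 vs reported 61.5 → residual 0.0 km
A, C, D are mutually consistent (residuals ≈ 0); B is off by 11.3 km.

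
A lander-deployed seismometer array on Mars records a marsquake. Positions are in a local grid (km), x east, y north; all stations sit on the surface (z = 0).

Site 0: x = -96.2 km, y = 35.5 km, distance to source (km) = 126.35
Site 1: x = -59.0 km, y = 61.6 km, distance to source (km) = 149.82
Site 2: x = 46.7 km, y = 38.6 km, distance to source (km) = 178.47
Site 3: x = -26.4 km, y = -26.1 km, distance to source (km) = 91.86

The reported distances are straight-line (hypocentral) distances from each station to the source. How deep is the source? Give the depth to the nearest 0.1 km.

Each station gives a sphere (x−x_i)² + (y−y_i)² + z² = d_i² (stations at z=0).
Subtracting the Site 0 sphere from Site 1 and Site 2: z² cancels, leaving linear equations in x and y:
74.4 x + 52.2 y = -9720.84
285.8 x + 6.2 y = -22731.06
Solving: x ≈ -77.904, y ≈ -75.188 km (keep extra digits for the depth step; rounded: -77.9, -75.2).
Then from the Site 0 sphere: z² = 126.35² − (x + 96.2)² − (y − 35.5)² with x = -77.904, y = -75.188, so z ≈ 58.118 ≈ 58.1 km.

58.1 km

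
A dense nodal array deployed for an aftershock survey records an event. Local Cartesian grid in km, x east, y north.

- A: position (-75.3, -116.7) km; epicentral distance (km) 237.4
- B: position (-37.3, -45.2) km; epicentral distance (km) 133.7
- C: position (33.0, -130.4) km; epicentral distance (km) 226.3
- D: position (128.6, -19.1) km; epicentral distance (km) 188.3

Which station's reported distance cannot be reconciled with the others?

Solve using three stations at a time. Using B, C, D (subtract circle equations pairwise → linear system) gives (x, y) ≈ (-26.2, 88.0).
Distances from that point to each station vs reported:
  A: calculated 210.5 vs reported 237.4 → residual 26.9 km
  B: calculated 133.6 vs reported 133.7 → residual 0.1 km
  C: calculated 226.3 vs reported 226.3 → residual 0.0 km
  D: calculated 188.2 vs reported 188.3 → residual 0.1 km
B, C, D are mutually consistent (residuals ≈ 0); A is off by 26.9 km.

A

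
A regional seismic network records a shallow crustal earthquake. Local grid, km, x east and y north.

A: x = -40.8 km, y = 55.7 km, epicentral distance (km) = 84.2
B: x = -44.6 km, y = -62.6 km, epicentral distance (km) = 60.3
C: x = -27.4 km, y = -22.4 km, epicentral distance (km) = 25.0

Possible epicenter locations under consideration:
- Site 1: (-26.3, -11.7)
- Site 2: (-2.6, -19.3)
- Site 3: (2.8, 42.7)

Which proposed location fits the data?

Site 2

For each candidate, compare |candidate − station| to the reported distance:
Site 1: residuals A 15.3, B 6.2, C 14.2 → max 15.3 km
Site 2: residuals A 0.0, B 0.0, C 0.0 → max 0.0 km
Site 3: residuals A 38.7, B 55.2, C 46.8 → max 55.2 km
Only Site 2 has all residuals ≈ 0.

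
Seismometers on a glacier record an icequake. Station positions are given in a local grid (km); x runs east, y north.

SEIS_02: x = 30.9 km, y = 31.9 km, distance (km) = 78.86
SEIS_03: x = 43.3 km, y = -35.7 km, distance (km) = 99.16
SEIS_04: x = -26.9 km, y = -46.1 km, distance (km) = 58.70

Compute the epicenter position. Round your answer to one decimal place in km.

-44.8 km east, 9.8 km north

Circle about each station: (x − 30.9)² + (y − 31.9)² = 78.86²; (x − 43.3)² + (y + 35.7)² = 99.16²; (x + 26.9)² + (y + 46.1)² = 58.70².
Subtracting pairs of circle equations eliminates x²+y² and gives linear equations (the radical axes):
24.8 x − 135.2 y = -2436.85
-115.6 x − 156.0 y = 3649.61
Solving the 2×2 system: x ≈ -44.8, y ≈ 9.8 km.
Check against SEIS_02 (with the unrounded x, y): √((x − 30.9)²+(y − 31.9)²) = 78.86 ≈ 78.86 km. ✓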